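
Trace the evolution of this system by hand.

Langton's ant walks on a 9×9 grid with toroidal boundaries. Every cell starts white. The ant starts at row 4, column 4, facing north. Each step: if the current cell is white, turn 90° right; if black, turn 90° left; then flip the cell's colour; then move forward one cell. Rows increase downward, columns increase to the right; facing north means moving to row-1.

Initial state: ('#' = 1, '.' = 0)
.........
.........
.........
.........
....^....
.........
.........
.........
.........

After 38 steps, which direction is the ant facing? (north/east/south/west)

step 0: .........
.........
.........
.........
....^....
.........
.........
.........
.........
step 1: .........
.........
.........
.........
....#>...
.........
.........
.........
.........
step 2: .........
.........
.........
.........
....##...
.....v...
.........
.........
.........
step 3: .........
.........
.........
.........
....##...
....<#...
.........
.........
.........
step 4: .........
.........
.........
.........
....^#...
....##...
.........
.........
.........
step 5: .........
.........
.........
.........
...<.#...
....##...
.........
.........
.........
step 6: .........
.........
.........
...^.....
...#.#...
....##...
.........
.........
.........
step 7: .........
.........
.........
...#>....
...#.#...
....##...
.........
.........
.........
step 8: .........
.........
.........
...##....
...#v#...
....##...
.........
.........
.........
step 9: .........
.........
.........
...##....
...<##...
....##...
.........
.........
.........
step 10: .........
.........
.........
...##....
....##...
...v##...
.........
.........
.........
step 11: .........
.........
.........
...##....
....##...
..<###...
.........
.........
.........
step 12: .........
.........
.........
...##....
..^.##...
..####...
.........
.........
.........
step 13: .........
.........
.........
...##....
..#>##...
..####...
.........
.........
.........
step 14: .........
.........
.........
...##....
..####...
..#v##...
.........
.........
.........
step 15: .........
.........
.........
...##....
..####...
..#.>#...
.........
.........
.........
step 16: .........
.........
.........
...##....
..##^#...
..#..#...
.........
.........
.........
step 17: .........
.........
.........
...##....
..#<.#...
..#..#...
.........
.........
.........
step 18: .........
.........
.........
...##....
..#..#...
..#v.#...
.........
.........
.........
step 19: .........
.........
.........
...##....
..#..#...
..<#.#...
.........
.........
.........
step 20: .........
.........
.........
...##....
..#..#...
...#.#...
..v......
.........
.........
step 21: .........
.........
.........
...##....
..#..#...
...#.#...
.<#......
.........
.........
step 22: .........
.........
.........
...##....
..#..#...
.^.#.#...
.##......
.........
.........
step 23: .........
.........
.........
...##....
..#..#...
.#>#.#...
.##......
.........
.........
step 24: .........
.........
.........
...##....
..#..#...
.###.#...
.#v......
.........
.........
step 25: .........
.........
.........
...##....
..#..#...
.###.#...
.#.>.....
.........
.........
step 26: .........
.........
.........
...##....
..#..#...
.###.#...
.#.#.....
...v.....
.........
step 27: .........
.........
.........
...##....
..#..#...
.###.#...
.#.#.....
..<#.....
.........
step 28: .........
.........
.........
...##....
..#..#...
.###.#...
.#^#.....
..##.....
.........
step 29: .........
.........
.........
...##....
..#..#...
.###.#...
.##>.....
..##.....
.........
step 30: .........
.........
.........
...##....
..#..#...
.##^.#...
.##......
..##.....
.........
step 31: .........
.........
.........
...##....
..#..#...
.#<..#...
.##......
..##.....
.........
step 32: .........
.........
.........
...##....
..#..#...
.#...#...
.#v......
..##.....
.........
step 33: .........
.........
.........
...##....
..#..#...
.#...#...
.#.>.....
..##.....
.........
step 34: .........
.........
.........
...##....
..#..#...
.#...#...
.#.#.....
..#v.....
.........
step 35: .........
.........
.........
...##....
..#..#...
.#...#...
.#.#.....
..#.>....
.........
step 36: .........
.........
.........
...##....
..#..#...
.#...#...
.#.#.....
..#.#....
....v....
step 37: .........
.........
.........
...##....
..#..#...
.#...#...
.#.#.....
..#.#....
...<#....
step 38: .........
.........
.........
...##....
..#..#...
.#...#...
.#.#.....
..#^#....
...##....

north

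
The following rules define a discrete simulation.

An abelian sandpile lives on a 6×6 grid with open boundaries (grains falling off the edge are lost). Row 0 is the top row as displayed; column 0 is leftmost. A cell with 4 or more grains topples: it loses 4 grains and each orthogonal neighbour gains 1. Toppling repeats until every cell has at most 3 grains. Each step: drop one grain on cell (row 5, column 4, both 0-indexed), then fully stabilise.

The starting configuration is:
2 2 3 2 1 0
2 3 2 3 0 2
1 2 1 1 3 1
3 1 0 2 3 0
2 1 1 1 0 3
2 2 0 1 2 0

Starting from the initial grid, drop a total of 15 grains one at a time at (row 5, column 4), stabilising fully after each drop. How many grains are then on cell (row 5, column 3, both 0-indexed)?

2

k=0  2 2 3 2 1 0
2 3 2 3 0 2
1 2 1 1 3 1
3 1 0 2 3 0
2 1 1 1 0 3
2 2 0 1 2 0
k=1  2 2 3 2 1 0
2 3 2 3 0 2
1 2 1 1 3 1
3 1 0 2 3 0
2 1 1 1 0 3
2 2 0 1 3 0
k=2  2 2 3 2 1 0
2 3 2 3 0 2
1 2 1 1 3 1
3 1 0 2 3 0
2 1 1 1 1 3
2 2 0 2 0 1
k=3  2 2 3 2 1 0
2 3 2 3 0 2
1 2 1 1 3 1
3 1 0 2 3 0
2 1 1 1 1 3
2 2 0 2 1 1
k=4  2 2 3 2 1 0
2 3 2 3 0 2
1 2 1 1 3 1
3 1 0 2 3 0
2 1 1 1 1 3
2 2 0 2 2 1
k=5  2 2 3 2 1 0
2 3 2 3 0 2
1 2 1 1 3 1
3 1 0 2 3 0
2 1 1 1 1 3
2 2 0 2 3 1
k=6  2 2 3 2 1 0
2 3 2 3 0 2
1 2 1 1 3 1
3 1 0 2 3 0
2 1 1 1 2 3
2 2 0 3 0 2
k=7  2 2 3 2 1 0
2 3 2 3 0 2
1 2 1 1 3 1
3 1 0 2 3 0
2 1 1 1 2 3
2 2 0 3 1 2
k=8  2 2 3 2 1 0
2 3 2 3 0 2
1 2 1 1 3 1
3 1 0 2 3 0
2 1 1 1 2 3
2 2 0 3 2 2
k=9  2 2 3 2 1 0
2 3 2 3 0 2
1 2 1 1 3 1
3 1 0 2 3 0
2 1 1 1 2 3
2 2 0 3 3 2
k=10  2 2 3 2 1 0
2 3 2 3 0 2
1 2 1 1 3 1
3 1 0 2 3 0
2 1 1 2 3 3
2 2 1 0 1 3
k=11  2 2 3 2 1 0
2 3 2 3 0 2
1 2 1 1 3 1
3 1 0 2 3 0
2 1 1 2 3 3
2 2 1 0 2 3
k=12  2 2 3 2 1 0
2 3 2 3 0 2
1 2 1 1 3 1
3 1 0 2 3 0
2 1 1 2 3 3
2 2 1 0 3 3
k=13  2 2 3 2 1 0
2 3 2 3 1 2
1 2 1 2 0 2
3 1 0 3 1 2
2 1 1 3 2 1
2 2 1 1 2 1
k=14  2 2 3 2 1 0
2 3 2 3 1 2
1 2 1 2 0 2
3 1 0 3 1 2
2 1 1 3 2 1
2 2 1 1 3 1
k=15  2 2 3 2 1 0
2 3 2 3 1 2
1 2 1 2 0 2
3 1 0 3 1 2
2 1 1 3 3 1
2 2 1 2 0 2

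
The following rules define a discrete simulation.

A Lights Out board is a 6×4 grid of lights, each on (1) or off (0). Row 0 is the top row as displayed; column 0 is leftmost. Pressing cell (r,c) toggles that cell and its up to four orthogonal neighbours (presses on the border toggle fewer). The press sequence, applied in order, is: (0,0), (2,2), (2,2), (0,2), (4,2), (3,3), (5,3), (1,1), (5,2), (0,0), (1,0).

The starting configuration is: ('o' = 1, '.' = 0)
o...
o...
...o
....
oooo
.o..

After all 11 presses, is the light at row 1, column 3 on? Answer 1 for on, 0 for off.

0

gen 0: o...
o...
...o
....
oooo
.o..
gen 1: .o..
....
...o
....
oooo
.o..
gen 2: .o..
..o.
.oo.
..o.
oooo
.o..
gen 3: .o..
....
...o
....
oooo
.o..
gen 4: ..oo
..o.
...o
....
oooo
.o..
gen 5: ..oo
..o.
...o
..o.
o...
.oo.
gen 6: ..oo
..o.
....
...o
o..o
.oo.
gen 7: ..oo
..o.
....
...o
o...
.o.o
gen 8: .ooo
oo..
.o..
...o
o...
.o.o
gen 9: .ooo
oo..
.o..
...o
o.o.
..o.
gen 10: o.oo
.o..
.o..
...o
o.o.
..o.
gen 11: ..oo
o...
oo..
...o
o.o.
..o.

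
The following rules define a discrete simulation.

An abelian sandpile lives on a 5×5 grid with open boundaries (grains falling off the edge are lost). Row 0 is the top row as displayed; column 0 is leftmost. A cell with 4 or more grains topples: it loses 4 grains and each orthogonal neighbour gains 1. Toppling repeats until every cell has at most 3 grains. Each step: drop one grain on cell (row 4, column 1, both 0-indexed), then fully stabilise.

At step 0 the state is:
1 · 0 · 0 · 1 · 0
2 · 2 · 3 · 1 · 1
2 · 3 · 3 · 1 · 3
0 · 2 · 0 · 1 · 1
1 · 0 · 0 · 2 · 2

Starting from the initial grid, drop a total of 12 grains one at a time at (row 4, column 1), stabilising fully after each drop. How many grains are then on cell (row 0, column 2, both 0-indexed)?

gen 0: 1 · 0 · 0 · 1 · 0
2 · 2 · 3 · 1 · 1
2 · 3 · 3 · 1 · 3
0 · 2 · 0 · 1 · 1
1 · 0 · 0 · 2 · 2
gen 1: 1 · 0 · 0 · 1 · 0
2 · 2 · 3 · 1 · 1
2 · 3 · 3 · 1 · 3
0 · 2 · 0 · 1 · 1
1 · 1 · 0 · 2 · 2
gen 2: 1 · 0 · 0 · 1 · 0
2 · 2 · 3 · 1 · 1
2 · 3 · 3 · 1 · 3
0 · 2 · 0 · 1 · 1
1 · 2 · 0 · 2 · 2
gen 3: 1 · 0 · 0 · 1 · 0
2 · 2 · 3 · 1 · 1
2 · 3 · 3 · 1 · 3
0 · 2 · 0 · 1 · 1
1 · 3 · 0 · 2 · 2
gen 4: 1 · 0 · 0 · 1 · 0
2 · 2 · 3 · 1 · 1
2 · 3 · 3 · 1 · 3
0 · 3 · 0 · 1 · 1
2 · 0 · 1 · 2 · 2
gen 5: 1 · 0 · 0 · 1 · 0
2 · 2 · 3 · 1 · 1
2 · 3 · 3 · 1 · 3
0 · 3 · 0 · 1 · 1
2 · 1 · 1 · 2 · 2
gen 6: 1 · 0 · 0 · 1 · 0
2 · 2 · 3 · 1 · 1
2 · 3 · 3 · 1 · 3
0 · 3 · 0 · 1 · 1
2 · 2 · 1 · 2 · 2
gen 7: 1 · 0 · 0 · 1 · 0
2 · 2 · 3 · 1 · 1
2 · 3 · 3 · 1 · 3
0 · 3 · 0 · 1 · 1
2 · 3 · 1 · 2 · 2
gen 8: 1 · 1 · 1 · 1 · 0
3 · 0 · 1 · 2 · 1
3 · 2 · 1 · 2 · 3
1 · 1 · 2 · 1 · 1
3 · 1 · 2 · 2 · 2
gen 9: 1 · 1 · 1 · 1 · 0
3 · 0 · 1 · 2 · 1
3 · 2 · 1 · 2 · 3
1 · 1 · 2 · 1 · 1
3 · 2 · 2 · 2 · 2
gen 10: 1 · 1 · 1 · 1 · 0
3 · 0 · 1 · 2 · 1
3 · 2 · 1 · 2 · 3
1 · 1 · 2 · 1 · 1
3 · 3 · 2 · 2 · 2
gen 11: 1 · 1 · 1 · 1 · 0
3 · 0 · 1 · 2 · 1
3 · 2 · 1 · 2 · 3
2 · 2 · 2 · 1 · 1
0 · 1 · 3 · 2 · 2
gen 12: 1 · 1 · 1 · 1 · 0
3 · 0 · 1 · 2 · 1
3 · 2 · 1 · 2 · 3
2 · 2 · 2 · 1 · 1
0 · 2 · 3 · 2 · 2

1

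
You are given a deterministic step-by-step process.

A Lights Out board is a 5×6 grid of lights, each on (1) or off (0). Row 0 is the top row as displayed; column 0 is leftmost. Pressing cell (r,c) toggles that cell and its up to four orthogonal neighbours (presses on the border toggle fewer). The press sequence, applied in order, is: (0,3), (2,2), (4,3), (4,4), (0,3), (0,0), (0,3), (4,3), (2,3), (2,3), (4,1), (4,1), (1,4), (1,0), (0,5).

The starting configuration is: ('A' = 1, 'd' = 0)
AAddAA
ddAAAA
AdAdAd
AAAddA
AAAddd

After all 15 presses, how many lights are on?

18

0) AAddAA
ddAAAA
AdAdAd
AAAddA
AAAddd
1) AAAAdA
ddAdAA
AdAdAd
AAAddA
AAAddd
2) AAAAdA
ddddAA
AAdAAd
AAdddA
AAAddd
3) AAAAdA
ddddAA
AAdAAd
AAdAdA
AAdAAd
4) AAAAdA
ddddAA
AAdAAd
AAdAAA
AAdddA
5) AAddAA
dddAAA
AAdAAd
AAdAAA
AAdddA
6) ddddAA
AddAAA
AAdAAd
AAdAAA
AAdddA
7) ddAAdA
AdddAA
AAdAAd
AAdAAA
AAdddA
8) ddAAdA
AdddAA
AAdAAd
AAddAA
AAAAAA
9) ddAAdA
AddAAA
AAAddd
AAdAAA
AAAAAA
10) ddAAdA
AdddAA
AAdAAd
AAddAA
AAAAAA
11) ddAAdA
AdddAA
AAdAAd
AdddAA
dddAAA
12) ddAAdA
AdddAA
AAdAAd
AAddAA
AAAAAA
13) ddAAAA
AddAdd
AAdAdd
AAddAA
AAAAAA
14) AdAAAA
dAdAdd
dAdAdd
AAddAA
AAAAAA
15) AdAAdd
dAdAdA
dAdAdd
AAddAA
AAAAAA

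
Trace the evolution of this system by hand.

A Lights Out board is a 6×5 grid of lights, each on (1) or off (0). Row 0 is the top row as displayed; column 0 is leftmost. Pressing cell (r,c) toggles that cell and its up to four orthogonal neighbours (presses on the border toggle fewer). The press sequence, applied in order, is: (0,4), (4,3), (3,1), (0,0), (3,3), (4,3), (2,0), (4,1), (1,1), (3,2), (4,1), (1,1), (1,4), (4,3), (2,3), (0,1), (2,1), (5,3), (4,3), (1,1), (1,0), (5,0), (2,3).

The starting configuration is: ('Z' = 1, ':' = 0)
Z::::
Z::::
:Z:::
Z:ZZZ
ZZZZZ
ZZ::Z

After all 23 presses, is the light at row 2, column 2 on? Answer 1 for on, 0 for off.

k=0  Z::::
Z::::
:Z:::
Z:ZZZ
ZZZZZ
ZZ::Z
k=1  Z::ZZ
Z:::Z
:Z:::
Z:ZZZ
ZZZZZ
ZZ::Z
k=2  Z::ZZ
Z:::Z
:Z:::
Z:Z:Z
ZZ:::
ZZ:ZZ
k=3  Z::ZZ
Z:::Z
:::::
:Z::Z
Z::::
ZZ:ZZ
k=4  :Z:ZZ
::::Z
:::::
:Z::Z
Z::::
ZZ:ZZ
k=5  :Z:ZZ
::::Z
:::Z:
:ZZZ:
Z::Z:
ZZ:ZZ
k=6  :Z:ZZ
::::Z
:::Z:
:ZZ::
Z:Z:Z
ZZ::Z
k=7  :Z:ZZ
Z:::Z
ZZ:Z:
ZZZ::
Z:Z:Z
ZZ::Z
k=8  :Z:ZZ
Z:::Z
ZZ:Z:
Z:Z::
:Z::Z
Z:::Z
k=9  :::ZZ
:ZZ:Z
Z::Z:
Z:Z::
:Z::Z
Z:::Z
k=10  :::ZZ
:ZZ:Z
Z:ZZ:
ZZ:Z:
:ZZ:Z
Z:::Z
k=11  :::ZZ
:ZZ:Z
Z:ZZ:
Z::Z:
Z:::Z
ZZ::Z
k=12  :Z:ZZ
Z:::Z
ZZZZ:
Z::Z:
Z:::Z
ZZ::Z
k=13  :Z:Z:
Z::Z:
ZZZZZ
Z::Z:
Z:::Z
ZZ::Z
k=14  :Z:Z:
Z::Z:
ZZZZZ
Z::::
Z:ZZ:
ZZ:ZZ
k=15  :Z:Z:
Z::::
ZZ:::
Z::Z:
Z:ZZ:
ZZ:ZZ
k=16  Z:ZZ:
ZZ:::
ZZ:::
Z::Z:
Z:ZZ:
ZZ:ZZ
k=17  Z:ZZ:
Z::::
::Z::
ZZ:Z:
Z:ZZ:
ZZ:ZZ
k=18  Z:ZZ:
Z::::
::Z::
ZZ:Z:
Z:Z::
ZZZ::
k=19  Z:ZZ:
Z::::
::Z::
ZZ:::
Z::ZZ
ZZZZ:
k=20  ZZZZ:
:ZZ::
:ZZ::
ZZ:::
Z::ZZ
ZZZZ:
k=21  :ZZZ:
Z:Z::
ZZZ::
ZZ:::
Z::ZZ
ZZZZ:
k=22  :ZZZ:
Z:Z::
ZZZ::
ZZ:::
:::ZZ
::ZZ:
k=23  :ZZZ:
Z:ZZ:
ZZ:ZZ
ZZ:Z:
:::ZZ
::ZZ:

0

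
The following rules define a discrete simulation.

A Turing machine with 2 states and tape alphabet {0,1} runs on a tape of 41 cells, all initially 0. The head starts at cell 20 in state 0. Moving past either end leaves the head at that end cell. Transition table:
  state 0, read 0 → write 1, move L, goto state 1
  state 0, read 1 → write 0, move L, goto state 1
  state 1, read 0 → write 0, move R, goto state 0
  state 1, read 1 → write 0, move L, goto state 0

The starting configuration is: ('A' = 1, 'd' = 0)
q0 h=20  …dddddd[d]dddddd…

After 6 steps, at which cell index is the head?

20

t=0: q0 h=20  …dddddd[d]dddddd…
t=1: q1 h=19  …dddddd[d]Addddd…
t=2: q0 h=20  …dddddd[A]dddddd…
t=3: q1 h=19  …dddddd[d]dddddd…
t=4: q0 h=20  …dddddd[d]dddddd…
t=5: q1 h=19  …dddddd[d]Addddd…
t=6: q0 h=20  …dddddd[A]dddddd…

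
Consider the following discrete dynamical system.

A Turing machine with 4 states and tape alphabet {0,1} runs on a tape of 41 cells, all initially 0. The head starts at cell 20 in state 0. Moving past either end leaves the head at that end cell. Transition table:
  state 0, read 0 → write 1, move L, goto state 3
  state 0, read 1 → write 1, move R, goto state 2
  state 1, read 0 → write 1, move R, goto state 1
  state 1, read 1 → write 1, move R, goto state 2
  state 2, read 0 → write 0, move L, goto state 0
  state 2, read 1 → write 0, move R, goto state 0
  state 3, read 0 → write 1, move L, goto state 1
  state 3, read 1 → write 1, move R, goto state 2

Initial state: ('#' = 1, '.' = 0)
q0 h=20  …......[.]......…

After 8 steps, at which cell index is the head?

k=0  q0 h=20  …......[.]......…
k=1  q3 h=19  …......[.]#.....…
k=2  q1 h=18  …......[.]##....…
k=3  q1 h=19  ….....#[#]#.....…
k=4  q2 h=20  …....##[#]......…
k=5  q0 h=21  …...##.[.]......…
k=6  q3 h=20  …....##[.]#.....…
k=7  q1 h=19  ….....#[#]##....…
k=8  q2 h=20  …....##[#]#.....…

20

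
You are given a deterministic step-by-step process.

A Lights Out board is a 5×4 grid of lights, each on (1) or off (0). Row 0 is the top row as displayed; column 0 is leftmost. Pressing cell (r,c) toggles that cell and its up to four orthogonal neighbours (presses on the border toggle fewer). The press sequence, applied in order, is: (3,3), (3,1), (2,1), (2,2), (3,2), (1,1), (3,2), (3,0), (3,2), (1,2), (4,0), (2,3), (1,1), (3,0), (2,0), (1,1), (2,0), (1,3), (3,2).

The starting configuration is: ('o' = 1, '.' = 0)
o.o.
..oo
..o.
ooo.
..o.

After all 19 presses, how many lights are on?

step 0: o.o.
..oo
..o.
ooo.
..o.
step 1: o.o.
..oo
..oo
oo.o
..oo
step 2: o.o.
..oo
.ooo
..oo
.ooo
step 3: o.o.
.ooo
o..o
.ooo
.ooo
step 4: o.o.
.o.o
ooo.
.o.o
.ooo
step 5: o.o.
.o.o
oo..
..o.
.o.o
step 6: ooo.
o.oo
o...
..o.
.o.o
step 7: ooo.
o.oo
o.o.
.o.o
.ooo
step 8: ooo.
o.oo
..o.
o..o
oooo
step 9: ooo.
o.oo
....
ooo.
oo.o
step 10: oo..
oo..
..o.
ooo.
oo.o
step 11: oo..
oo..
..o.
.oo.
...o
step 12: oo..
oo.o
...o
.ooo
...o
step 13: o...
..oo
.o.o
.ooo
...o
step 14: o...
..oo
oo.o
o.oo
o..o
step 15: o...
o.oo
...o
..oo
o..o
step 16: oo..
.o.o
.o.o
..oo
o..o
step 17: oo..
oo.o
o..o
o.oo
o..o
step 18: oo.o
ooo.
o...
o.oo
o..o
step 19: oo.o
ooo.
o.o.
oo..
o.oo

13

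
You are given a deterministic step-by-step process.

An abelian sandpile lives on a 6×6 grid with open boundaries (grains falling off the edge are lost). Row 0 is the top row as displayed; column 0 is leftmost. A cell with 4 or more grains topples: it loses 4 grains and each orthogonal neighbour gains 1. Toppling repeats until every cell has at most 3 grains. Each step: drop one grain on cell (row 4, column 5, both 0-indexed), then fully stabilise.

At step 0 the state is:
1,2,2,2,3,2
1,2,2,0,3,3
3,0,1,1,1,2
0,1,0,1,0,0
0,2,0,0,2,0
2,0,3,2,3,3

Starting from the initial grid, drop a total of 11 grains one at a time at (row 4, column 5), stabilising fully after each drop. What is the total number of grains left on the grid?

55

k=0  1,2,2,2,3,2
1,2,2,0,3,3
3,0,1,1,1,2
0,1,0,1,0,0
0,2,0,0,2,0
2,0,3,2,3,3
k=1  1,2,2,2,3,2
1,2,2,0,3,3
3,0,1,1,1,2
0,1,0,1,0,0
0,2,0,0,2,1
2,0,3,2,3,3
k=2  1,2,2,2,3,2
1,2,2,0,3,3
3,0,1,1,1,2
0,1,0,1,0,0
0,2,0,0,2,2
2,0,3,2,3,3
k=3  1,2,2,2,3,2
1,2,2,0,3,3
3,0,1,1,1,2
0,1,0,1,0,0
0,2,0,0,2,3
2,0,3,2,3,3
k=4  1,2,2,2,3,2
1,2,2,0,3,3
3,0,1,1,1,2
0,1,0,1,1,1
0,2,0,1,0,2
2,0,3,3,1,1
k=5  1,2,2,2,3,2
1,2,2,0,3,3
3,0,1,1,1,2
0,1,0,1,1,1
0,2,0,1,0,3
2,0,3,3,1,1
k=6  1,2,2,2,3,2
1,2,2,0,3,3
3,0,1,1,1,2
0,1,0,1,1,2
0,2,0,1,1,0
2,0,3,3,1,2
k=7  1,2,2,2,3,2
1,2,2,0,3,3
3,0,1,1,1,2
0,1,0,1,1,2
0,2,0,1,1,1
2,0,3,3,1,2
k=8  1,2,2,2,3,2
1,2,2,0,3,3
3,0,1,1,1,2
0,1,0,1,1,2
0,2,0,1,1,2
2,0,3,3,1,2
k=9  1,2,2,2,3,2
1,2,2,0,3,3
3,0,1,1,1,2
0,1,0,1,1,2
0,2,0,1,1,3
2,0,3,3,1,2
k=10  1,2,2,2,3,2
1,2,2,0,3,3
3,0,1,1,1,2
0,1,0,1,1,3
0,2,0,1,2,0
2,0,3,3,1,3
k=11  1,2,2,2,3,2
1,2,2,0,3,3
3,0,1,1,1,2
0,1,0,1,1,3
0,2,0,1,2,1
2,0,3,3,1,3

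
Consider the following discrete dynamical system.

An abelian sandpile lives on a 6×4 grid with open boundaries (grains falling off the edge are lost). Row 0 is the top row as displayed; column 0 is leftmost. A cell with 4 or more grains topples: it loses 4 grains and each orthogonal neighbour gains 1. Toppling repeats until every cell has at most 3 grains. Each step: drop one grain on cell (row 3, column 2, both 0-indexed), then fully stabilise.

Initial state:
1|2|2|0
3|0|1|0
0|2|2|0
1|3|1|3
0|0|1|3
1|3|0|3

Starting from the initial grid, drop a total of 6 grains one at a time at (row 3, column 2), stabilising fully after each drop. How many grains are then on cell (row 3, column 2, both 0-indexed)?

step 0: 1|2|2|0
3|0|1|0
0|2|2|0
1|3|1|3
0|0|1|3
1|3|0|3
step 1: 1|2|2|0
3|0|1|0
0|2|2|0
1|3|2|3
0|0|1|3
1|3|0|3
step 2: 1|2|2|0
3|0|1|0
0|2|2|0
1|3|3|3
0|0|1|3
1|3|0|3
step 3: 1|2|2|0
3|0|1|0
0|3|3|1
2|0|2|1
0|1|3|1
1|3|1|0
step 4: 1|2|2|0
3|0|1|0
0|3|3|1
2|0|3|1
0|1|3|1
1|3|1|0
step 5: 1|2|2|0
3|1|2|0
1|0|1|2
2|2|2|2
0|2|0|2
1|3|2|0
step 6: 1|2|2|0
3|1|2|0
1|0|1|2
2|2|3|2
0|2|0|2
1|3|2|0

3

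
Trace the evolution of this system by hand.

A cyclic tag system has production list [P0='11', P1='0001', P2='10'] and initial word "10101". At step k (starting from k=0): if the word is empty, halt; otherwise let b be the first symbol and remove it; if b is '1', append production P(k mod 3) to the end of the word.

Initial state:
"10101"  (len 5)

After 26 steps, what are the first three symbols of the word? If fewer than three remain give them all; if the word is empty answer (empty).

[0] "10101"  (len 5)
[1] "010111"  (len 6)
[2] "10111"  (len 5)
[3] "011110"  (len 6)
[4] "11110"  (len 5)
[5] "11100001"  (len 8)
[6] "110000110"  (len 9)
[7] "1000011011"  (len 10)
[8] "0000110110001"  (len 13)
[9] "000110110001"  (len 12)
[10] "00110110001"  (len 11)
[11] "0110110001"  (len 10)
[12] "110110001"  (len 9)
[13] "1011000111"  (len 10)
[14] "0110001110001"  (len 13)
[15] "110001110001"  (len 12)
[16] "1000111000111"  (len 13)
[17] "0001110001110001"  (len 16)
[18] "001110001110001"  (len 15)
[19] "01110001110001"  (len 14)
[20] "1110001110001"  (len 13)
[21] "11000111000110"  (len 14)
[22] "100011100011011"  (len 15)
[23] "000111000110110001"  (len 18)
[24] "00111000110110001"  (len 17)
[25] "0111000110110001"  (len 16)
[26] "111000110110001"  (len 15)

111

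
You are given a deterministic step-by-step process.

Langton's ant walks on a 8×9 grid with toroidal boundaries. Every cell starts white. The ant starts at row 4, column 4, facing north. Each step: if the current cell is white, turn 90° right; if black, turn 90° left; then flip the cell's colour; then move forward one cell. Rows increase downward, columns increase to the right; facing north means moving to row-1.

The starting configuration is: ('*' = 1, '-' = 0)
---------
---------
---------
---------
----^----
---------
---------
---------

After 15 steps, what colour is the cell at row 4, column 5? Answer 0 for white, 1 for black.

1

t=0: ---------
---------
---------
---------
----^----
---------
---------
---------
t=1: ---------
---------
---------
---------
----*>---
---------
---------
---------
t=2: ---------
---------
---------
---------
----**---
-----v---
---------
---------
t=3: ---------
---------
---------
---------
----**---
----<*---
---------
---------
t=4: ---------
---------
---------
---------
----^*---
----**---
---------
---------
t=5: ---------
---------
---------
---------
---<-*---
----**---
---------
---------
t=6: ---------
---------
---------
---^-----
---*-*---
----**---
---------
---------
t=7: ---------
---------
---------
---*>----
---*-*---
----**---
---------
---------
t=8: ---------
---------
---------
---**----
---*v*---
----**---
---------
---------
t=9: ---------
---------
---------
---**----
---<**---
----**---
---------
---------
t=10: ---------
---------
---------
---**----
----**---
---v**---
---------
---------
t=11: ---------
---------
---------
---**----
----**---
--<***---
---------
---------
t=12: ---------
---------
---------
---**----
--^-**---
--****---
---------
---------
t=13: ---------
---------
---------
---**----
--*>**---
--****---
---------
---------
t=14: ---------
---------
---------
---**----
--****---
--*v**---
---------
---------
t=15: ---------
---------
---------
---**----
--****---
--*->*---
---------
---------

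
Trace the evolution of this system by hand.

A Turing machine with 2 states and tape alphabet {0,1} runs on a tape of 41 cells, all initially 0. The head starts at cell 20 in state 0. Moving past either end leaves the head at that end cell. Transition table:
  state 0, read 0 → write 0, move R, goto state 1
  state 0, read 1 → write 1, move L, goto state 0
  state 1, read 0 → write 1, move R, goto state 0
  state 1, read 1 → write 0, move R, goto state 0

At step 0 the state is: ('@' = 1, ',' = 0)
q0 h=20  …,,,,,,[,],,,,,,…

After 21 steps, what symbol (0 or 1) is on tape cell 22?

k=0  q0 h=20  …,,,,,,[,],,,,,,…
k=1  q1 h=21  …,,,,,,[,],,,,,,…
k=2  q0 h=22  …,,,,,@[,],,,,,,…
k=3  q1 h=23  …,,,,@,[,],,,,,,…
k=4  q0 h=24  …,,,@,@[,],,,,,,…
k=5  q1 h=25  …,,@,@,[,],,,,,,…
k=6  q0 h=26  …,@,@,@[,],,,,,,…
k=7  q1 h=27  …@,@,@,[,],,,,,,…
k=8  q0 h=28  …,@,@,@[,],,,,,,…
k=9  q1 h=29  …@,@,@,[,],,,,,,…
k=10  q0 h=30  …,@,@,@[,],,,,,,…
k=11  q1 h=31  …@,@,@,[,],,,,,,…
k=12  q0 h=32  …,@,@,@[,],,,,,,…
k=13  q1 h=33  …@,@,@,[,],,,,,,…
k=14  q0 h=34  …,@,@,@[,],,,,,,|
k=15  q1 h=35  …@,@,@,[,],,,,,|
k=16  q0 h=36  …,@,@,@[,],,,,|
k=17  q1 h=37  …@,@,@,[,],,,|
k=18  q0 h=38  …,@,@,@[,],,|
k=19  q1 h=39  …@,@,@,[,],|
k=20  q0 h=40  …,@,@,@[,]|
k=21  q1 h=40  …,@,@,@[,]|

0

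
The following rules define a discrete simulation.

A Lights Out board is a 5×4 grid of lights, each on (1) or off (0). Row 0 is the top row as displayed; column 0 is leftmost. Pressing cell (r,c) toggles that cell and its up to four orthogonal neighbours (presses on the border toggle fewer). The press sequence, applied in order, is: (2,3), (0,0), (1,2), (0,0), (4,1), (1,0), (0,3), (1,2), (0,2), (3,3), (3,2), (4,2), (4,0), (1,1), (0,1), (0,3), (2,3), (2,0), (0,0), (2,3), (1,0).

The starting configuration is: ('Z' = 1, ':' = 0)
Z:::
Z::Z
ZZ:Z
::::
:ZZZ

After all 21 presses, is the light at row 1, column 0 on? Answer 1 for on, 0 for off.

0

0) Z:::
Z::Z
ZZ:Z
::::
:ZZZ
1) Z:::
Z:::
ZZZ:
:::Z
:ZZZ
2) :Z::
::::
ZZZ:
:::Z
:ZZZ
3) :ZZ:
:ZZZ
ZZ::
:::Z
:ZZZ
4) Z:Z:
ZZZZ
ZZ::
:::Z
:ZZZ
5) Z:Z:
ZZZZ
ZZ::
:Z:Z
Z::Z
6) ::Z:
::ZZ
:Z::
:Z:Z
Z::Z
7) :::Z
::Z:
:Z::
:Z:Z
Z::Z
8) ::ZZ
:Z:Z
:ZZ:
:Z:Z
Z::Z
9) :Z::
:ZZZ
:ZZ:
:Z:Z
Z::Z
10) :Z::
:ZZZ
:ZZZ
:ZZ:
Z:::
11) :Z::
:ZZZ
:Z:Z
:::Z
Z:Z:
12) :Z::
:ZZZ
:Z:Z
::ZZ
ZZ:Z
13) :Z::
:ZZZ
:Z:Z
Z:ZZ
:::Z
14) ::::
Z::Z
:::Z
Z:ZZ
:::Z
15) ZZZ:
ZZ:Z
:::Z
Z:ZZ
:::Z
16) ZZ:Z
ZZ::
:::Z
Z:ZZ
:::Z
17) ZZ:Z
ZZ:Z
::Z:
Z:Z:
:::Z
18) ZZ:Z
:Z:Z
ZZZ:
::Z:
:::Z
19) :::Z
ZZ:Z
ZZZ:
::Z:
:::Z
20) :::Z
ZZ::
ZZ:Z
::ZZ
:::Z
21) Z::Z
::::
:Z:Z
::ZZ
:::Z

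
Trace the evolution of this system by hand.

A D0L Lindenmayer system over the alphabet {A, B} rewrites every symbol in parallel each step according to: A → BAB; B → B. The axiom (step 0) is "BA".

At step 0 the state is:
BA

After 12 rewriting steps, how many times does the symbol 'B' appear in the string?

t=0: BA
t=1: BBAB
t=2: BBBABB
t=3: BBBBABBB
t=4: BBBBBABBBB
t=5: BBBBBBABBBBB
t=6: BBBBBBBABBBBBB
t=7: BBBBBBBBABBBBBBB
t=8: BBBBBBBBBABBBBBBBB
t=9: BBBBBBBBBBABBBBBBBBB
t=10: BBBBBBBBBBBABBBBBBBBBB
t=11: BBBBBBBBBBBBABBBBBBBBBBB
t=12: BBBBBBBBBBBBBABBBBBBBBBBBB

25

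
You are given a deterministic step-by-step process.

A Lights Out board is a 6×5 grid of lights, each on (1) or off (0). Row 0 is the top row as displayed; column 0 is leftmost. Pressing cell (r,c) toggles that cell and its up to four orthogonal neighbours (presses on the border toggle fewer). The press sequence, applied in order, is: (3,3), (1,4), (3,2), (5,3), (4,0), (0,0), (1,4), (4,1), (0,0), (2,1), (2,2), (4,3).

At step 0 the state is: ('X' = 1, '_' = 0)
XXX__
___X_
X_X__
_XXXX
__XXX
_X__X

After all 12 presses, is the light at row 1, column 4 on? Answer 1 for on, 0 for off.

0

[0] XXX__
___X_
X_X__
_XXXX
__XXX
_X__X
[1] XXX__
___X_
X_XX_
_X___
__X_X
_X__X
[2] XXX_X
____X
X_XXX
_X___
__X_X
_X__X
[3] XXX_X
____X
X__XX
__XX_
____X
_X__X
[4] XXX_X
____X
X__XX
__XX_
___XX
_XXX_
[5] XXX_X
____X
X__XX
X_XX_
XX_XX
XXXX_
[6] __X_X
X___X
X__XX
X_XX_
XX_XX
XXXX_
[7] __X__
X__X_
X__X_
X_XX_
XX_XX
XXXX_
[8] __X__
X__X_
X__X_
XXXX_
__XXX
X_XX_
[9] XXX__
___X_
X__X_
XXXX_
__XXX
X_XX_
[10] XXX__
_X_X_
_XXX_
X_XX_
__XXX
X_XX_
[11] XXX__
_XXX_
_____
X__X_
__XXX
X_XX_
[12] XXX__
_XXX_
_____
X____
_____
X_X__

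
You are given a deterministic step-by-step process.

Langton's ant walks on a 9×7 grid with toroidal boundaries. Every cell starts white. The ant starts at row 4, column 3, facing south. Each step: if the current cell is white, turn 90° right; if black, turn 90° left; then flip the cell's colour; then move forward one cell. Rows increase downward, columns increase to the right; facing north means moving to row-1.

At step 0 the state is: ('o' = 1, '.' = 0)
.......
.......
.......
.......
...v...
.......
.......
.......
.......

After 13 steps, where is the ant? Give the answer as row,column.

4,4

gen 0: .......
.......
.......
.......
...v...
.......
.......
.......
.......
gen 1: .......
.......
.......
.......
..<o...
.......
.......
.......
.......
gen 2: .......
.......
.......
..^....
..oo...
.......
.......
.......
.......
gen 3: .......
.......
.......
..o>...
..oo...
.......
.......
.......
.......
gen 4: .......
.......
.......
..oo...
..ov...
.......
.......
.......
.......
gen 5: .......
.......
.......
..oo...
..o.>..
.......
.......
.......
.......
gen 6: .......
.......
.......
..oo...
..o.o..
....v..
.......
.......
.......
gen 7: .......
.......
.......
..oo...
..o.o..
...<o..
.......
.......
.......
gen 8: .......
.......
.......
..oo...
..o^o..
...oo..
.......
.......
.......
gen 9: .......
.......
.......
..oo...
..oo>..
...oo..
.......
.......
.......
gen 10: .......
.......
.......
..oo^..
..oo...
...oo..
.......
.......
.......
gen 11: .......
.......
.......
..ooo>.
..oo...
...oo..
.......
.......
.......
gen 12: .......
.......
.......
..oooo.
..oo.v.
...oo..
.......
.......
.......
gen 13: .......
.......
.......
..oooo.
..oo<o.
...oo..
.......
.......
.......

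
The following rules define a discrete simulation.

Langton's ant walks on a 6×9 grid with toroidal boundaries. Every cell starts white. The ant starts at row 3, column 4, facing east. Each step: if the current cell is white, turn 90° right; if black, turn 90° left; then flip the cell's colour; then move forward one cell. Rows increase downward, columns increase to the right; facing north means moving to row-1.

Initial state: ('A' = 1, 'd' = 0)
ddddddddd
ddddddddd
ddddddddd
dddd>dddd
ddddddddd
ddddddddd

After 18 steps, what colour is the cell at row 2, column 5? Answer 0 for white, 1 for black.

1

0) ddddddddd
ddddddddd
ddddddddd
dddd>dddd
ddddddddd
ddddddddd
1) ddddddddd
ddddddddd
ddddddddd
ddddAdddd
ddddvdddd
ddddddddd
2) ddddddddd
ddddddddd
ddddddddd
ddddAdddd
ddd<Adddd
ddddddddd
3) ddddddddd
ddddddddd
ddddddddd
ddd^Adddd
dddAAdddd
ddddddddd
4) ddddddddd
ddddddddd
ddddddddd
dddA>dddd
dddAAdddd
ddddddddd
5) ddddddddd
ddddddddd
dddd^dddd
dddAddddd
dddAAdddd
ddddddddd
6) ddddddddd
ddddddddd
ddddA>ddd
dddAddddd
dddAAdddd
ddddddddd
7) ddddddddd
ddddddddd
ddddAAddd
dddAdvddd
dddAAdddd
ddddddddd
8) ddddddddd
ddddddddd
ddddAAddd
dddA<Addd
dddAAdddd
ddddddddd
9) ddddddddd
ddddddddd
dddd^Addd
dddAAAddd
dddAAdddd
ddddddddd
10) ddddddddd
ddddddddd
ddd<dAddd
dddAAAddd
dddAAdddd
ddddddddd
11) ddddddddd
ddd^ddddd
dddAdAddd
dddAAAddd
dddAAdddd
ddddddddd
12) ddddddddd
dddA>dddd
dddAdAddd
dddAAAddd
dddAAdddd
ddddddddd
13) ddddddddd
dddAAdddd
dddAvAddd
dddAAAddd
dddAAdddd
ddddddddd
14) ddddddddd
dddAAdddd
ddd<AAddd
dddAAAddd
dddAAdddd
ddddddddd
15) ddddddddd
dddAAdddd
ddddAAddd
dddvAAddd
dddAAdddd
ddddddddd
16) ddddddddd
dddAAdddd
ddddAAddd
dddd>Addd
dddAAdddd
ddddddddd
17) ddddddddd
dddAAdddd
dddd^Addd
dddddAddd
dddAAdddd
ddddddddd
18) ddddddddd
dddAAdddd
ddd<dAddd
dddddAddd
dddAAdddd
ddddddddd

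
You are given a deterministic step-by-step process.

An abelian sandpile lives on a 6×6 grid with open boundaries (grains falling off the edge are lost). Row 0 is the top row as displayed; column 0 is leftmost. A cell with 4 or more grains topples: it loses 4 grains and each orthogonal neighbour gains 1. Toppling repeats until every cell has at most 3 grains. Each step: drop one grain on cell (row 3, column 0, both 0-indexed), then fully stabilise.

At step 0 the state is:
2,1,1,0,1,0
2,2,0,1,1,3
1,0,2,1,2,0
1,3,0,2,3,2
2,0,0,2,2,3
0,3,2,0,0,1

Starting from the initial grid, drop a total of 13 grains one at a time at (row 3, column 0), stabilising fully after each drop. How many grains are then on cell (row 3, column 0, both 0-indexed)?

1

0) 2,1,1,0,1,0
2,2,0,1,1,3
1,0,2,1,2,0
1,3,0,2,3,2
2,0,0,2,2,3
0,3,2,0,0,1
1) 2,1,1,0,1,0
2,2,0,1,1,3
1,0,2,1,2,0
2,3,0,2,3,2
2,0,0,2,2,3
0,3,2,0,0,1
2) 2,1,1,0,1,0
2,2,0,1,1,3
1,0,2,1,2,0
3,3,0,2,3,2
2,0,0,2,2,3
0,3,2,0,0,1
3) 2,1,1,0,1,0
2,2,0,1,1,3
2,1,2,1,2,0
1,0,1,2,3,2
3,1,0,2,2,3
0,3,2,0,0,1
4) 2,1,1,0,1,0
2,2,0,1,1,3
2,1,2,1,2,0
2,0,1,2,3,2
3,1,0,2,2,3
0,3,2,0,0,1
5) 2,1,1,0,1,0
2,2,0,1,1,3
2,1,2,1,2,0
3,0,1,2,3,2
3,1,0,2,2,3
0,3,2,0,0,1
6) 2,1,1,0,1,0
2,2,0,1,1,3
3,1,2,1,2,0
1,1,1,2,3,2
0,2,0,2,2,3
1,3,2,0,0,1
7) 2,1,1,0,1,0
2,2,0,1,1,3
3,1,2,1,2,0
2,1,1,2,3,2
0,2,0,2,2,3
1,3,2,0,0,1
8) 2,1,1,0,1,0
2,2,0,1,1,3
3,1,2,1,2,0
3,1,1,2,3,2
0,2,0,2,2,3
1,3,2,0,0,1
9) 2,1,1,0,1,0
3,2,0,1,1,3
0,2,2,1,2,0
1,2,1,2,3,2
1,2,0,2,2,3
1,3,2,0,0,1
10) 2,1,1,0,1,0
3,2,0,1,1,3
0,2,2,1,2,0
2,2,1,2,3,2
1,2,0,2,2,3
1,3,2,0,0,1
11) 2,1,1,0,1,0
3,2,0,1,1,3
0,2,2,1,2,0
3,2,1,2,3,2
1,2,0,2,2,3
1,3,2,0,0,1
12) 2,1,1,0,1,0
3,2,0,1,1,3
1,2,2,1,2,0
0,3,1,2,3,2
2,2,0,2,2,3
1,3,2,0,0,1
13) 2,1,1,0,1,0
3,2,0,1,1,3
1,2,2,1,2,0
1,3,1,2,3,2
2,2,0,2,2,3
1,3,2,0,0,1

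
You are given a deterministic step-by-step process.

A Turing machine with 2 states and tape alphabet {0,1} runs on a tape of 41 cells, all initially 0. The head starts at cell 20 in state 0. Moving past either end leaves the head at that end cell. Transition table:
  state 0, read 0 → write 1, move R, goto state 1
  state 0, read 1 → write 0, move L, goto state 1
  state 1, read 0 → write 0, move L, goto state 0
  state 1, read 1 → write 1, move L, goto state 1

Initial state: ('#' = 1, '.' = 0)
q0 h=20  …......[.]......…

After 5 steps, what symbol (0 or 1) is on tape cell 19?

0) q0 h=20  …......[.]......…
1) q1 h=21  ….....#[.]......…
2) q0 h=20  …......[#]......…
3) q1 h=19  …......[.]......…
4) q0 h=18  …......[.]......…
5) q1 h=19  ….....#[.]......…

0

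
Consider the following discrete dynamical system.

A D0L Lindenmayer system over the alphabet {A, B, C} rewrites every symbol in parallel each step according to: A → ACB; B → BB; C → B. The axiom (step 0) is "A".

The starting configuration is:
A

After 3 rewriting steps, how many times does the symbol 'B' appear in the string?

10

0) A
1) ACB
2) ACBBBB
3) ACBBBBBBBBBB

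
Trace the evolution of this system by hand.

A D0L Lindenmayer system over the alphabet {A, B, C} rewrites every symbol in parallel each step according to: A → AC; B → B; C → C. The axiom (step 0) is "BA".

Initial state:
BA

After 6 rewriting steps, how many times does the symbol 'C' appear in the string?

t=0: BA
t=1: BAC
t=2: BACC
t=3: BACCC
t=4: BACCCC
t=5: BACCCCC
t=6: BACCCCCC

6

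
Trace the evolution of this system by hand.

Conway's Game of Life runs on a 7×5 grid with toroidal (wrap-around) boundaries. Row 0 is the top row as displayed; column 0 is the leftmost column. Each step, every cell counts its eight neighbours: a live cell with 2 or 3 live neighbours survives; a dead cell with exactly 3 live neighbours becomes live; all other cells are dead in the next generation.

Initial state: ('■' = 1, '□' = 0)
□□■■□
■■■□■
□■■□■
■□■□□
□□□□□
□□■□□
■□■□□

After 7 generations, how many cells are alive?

[0] □□■■□
■■■□■
□■■□■
■□■□□
□□□□□
□□■□□
■□■□□
[1] □□□□□
□□□□■
□□□□■
■□■■□
□■□□□
□■□□□
□□■□□
[2] □□□□□
□□□□□
■□□□■
■■■■■
■■□□□
□■■□□
□□□□□
[3] □□□□□
□□□□□
□□■□□
□□■■□
□□□□□
■■■□□
□□□□□
[4] □□□□□
□□□□□
□□■■□
□□■■□
□□□■□
□■□□□
□■□□□
[5] □□□□□
□□□□□
□□■■□
□□□□■
□□□■□
□□■□□
□□□□□
[6] □□□□□
□□□□□
□□□■□
□□■□■
□□□■□
□□□□□
□□□□□
[7] □□□□□
□□□□□
□□□■□
□□■□■
□□□■□
□□□□□
□□□□□

4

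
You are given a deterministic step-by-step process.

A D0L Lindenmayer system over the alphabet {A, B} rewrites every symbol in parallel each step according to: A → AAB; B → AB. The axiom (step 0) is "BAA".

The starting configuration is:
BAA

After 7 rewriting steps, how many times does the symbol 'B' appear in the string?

gen 0: BAA
gen 1: ABAABAAB
gen 2: AABABAABAABABAABAABAB
gen 3: AABAABABAABABAABAABABAABAABABAABABAABAABABAABAABABAABAB
gen 4: AABAABABAABAABABAABABAABAABABAABABAABAABABAABAABABAABABAAB…BABAABAABABAABAABABAABABAABAABABAABAABABAABABAABAABABAABAB  (len 144)
gen 5: AABAABABAABAABABAABABAABAABABAABAABABAABABAABAABABAABABAAB…BAABABAABABAABAABABAABABAABAABABAABAABABAABABAABAABABAABAB  (len 377)
gen 6: AABAABABAABAABABAABABAABAABABAABAABABAABABAABAABABAABABAAB…BAABABAABABAABAABABAABABAABAABABAABAABABAABABAABAABABAABAB  (len 987)
gen 7: AABAABABAABAABABAABABAABAABABAABAABABAABABAABAABABAABABAAB…BAABABAABABAABAABABAABABAABAABABAABAABABAABABAABAABABAABAB  (len 2584)

987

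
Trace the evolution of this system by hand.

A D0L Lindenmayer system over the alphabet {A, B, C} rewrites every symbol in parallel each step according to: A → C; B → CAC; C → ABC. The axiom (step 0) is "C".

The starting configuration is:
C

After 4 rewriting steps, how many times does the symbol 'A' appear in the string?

gen 0: C
gen 1: ABC
gen 2: CCACABC
gen 3: ABCABCCABCCCACABC
gen 4: CCACABCCCACABCABCCCACABCABCABCCABCCCACABC

12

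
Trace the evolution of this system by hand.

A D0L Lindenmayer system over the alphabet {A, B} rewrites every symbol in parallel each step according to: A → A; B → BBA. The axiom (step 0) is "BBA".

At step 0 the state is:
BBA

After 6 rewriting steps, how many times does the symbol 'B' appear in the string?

128

step 0: BBA
step 1: BBABBAA
step 2: BBABBAABBABBAAA
step 3: BBABBAABBABBAAABBABBAABBABBAAAA
step 4: BBABBAABBABBAAABBABBAABBABBAAAABBABBAABBABBAAABBABBAABBABBAAAAA
step 5: BBABBAABBABBAAABBABBAABBABBAAAABBABBAABBABBAAABBABBAABBABB…ABBABBAAABBABBAABBABBAAAABBABBAABBABBAAABBABBAABBABBAAAAAA  (len 127)
step 6: BBABBAABBABBAAABBABBAABBABBAAAABBABBAABBABBAAABBABBAABBABB…BBABBAAABBABBAABBABBAAAABBABBAABBABBAAABBABBAABBABBAAAAAAA  (len 255)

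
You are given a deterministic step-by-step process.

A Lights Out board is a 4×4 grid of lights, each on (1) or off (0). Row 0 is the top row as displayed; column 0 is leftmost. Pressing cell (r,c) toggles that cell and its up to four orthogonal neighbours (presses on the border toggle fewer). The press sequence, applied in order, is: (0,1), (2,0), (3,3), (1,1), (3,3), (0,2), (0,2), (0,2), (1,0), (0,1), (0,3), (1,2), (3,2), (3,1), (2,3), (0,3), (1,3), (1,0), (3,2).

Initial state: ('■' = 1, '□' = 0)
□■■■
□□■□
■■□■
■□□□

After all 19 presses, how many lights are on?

10

[0] □■■■
□□■□
■■□■
■□□□
[1] ■□□■
□■■□
■■□■
■□□□
[2] ■□□■
■■■□
□□□■
□□□□
[3] ■□□■
■■■□
□□□□
□□■■
[4] ■■□■
□□□□
□■□□
□□■■
[5] ■■□■
□□□□
□■□■
□□□□
[6] ■□■□
□□■□
□■□■
□□□□
[7] ■■□■
□□□□
□■□■
□□□□
[8] ■□■□
□□■□
□■□■
□□□□
[9] □□■□
■■■□
■■□■
□□□□
[10] ■■□□
■□■□
■■□■
□□□□
[11] ■■■■
■□■■
■■□■
□□□□
[12] ■■□■
■■□□
■■■■
□□□□
[13] ■■□■
■■□□
■■□■
□■■■
[14] ■■□■
■■□□
■□□■
■□□■
[15] ■■□■
■■□■
■□■□
■□□□
[16] ■■■□
■■□□
■□■□
■□□□
[17] ■■■■
■■■■
■□■■
■□□□
[18] □■■■
□□■■
□□■■
■□□□
[19] □■■■
□□■■
□□□■
■■■■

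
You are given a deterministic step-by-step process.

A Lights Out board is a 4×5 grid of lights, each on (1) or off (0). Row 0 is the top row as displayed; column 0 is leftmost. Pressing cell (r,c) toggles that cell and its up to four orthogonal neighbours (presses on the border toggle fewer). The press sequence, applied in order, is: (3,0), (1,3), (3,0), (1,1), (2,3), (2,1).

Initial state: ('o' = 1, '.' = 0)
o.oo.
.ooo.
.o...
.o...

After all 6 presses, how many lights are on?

12

[0] o.oo.
.ooo.
.o...
.o...
[1] o.oo.
.ooo.
oo...
o....
[2] o.o..
.o..o
oo.o.
o....
[3] o.o..
.o..o
.o.o.
.o...
[4] ooo..
o.o.o
...o.
.o...
[5] ooo..
o.ooo
..o.o
.o.o.
[6] ooo..
ooooo
oo..o
...o.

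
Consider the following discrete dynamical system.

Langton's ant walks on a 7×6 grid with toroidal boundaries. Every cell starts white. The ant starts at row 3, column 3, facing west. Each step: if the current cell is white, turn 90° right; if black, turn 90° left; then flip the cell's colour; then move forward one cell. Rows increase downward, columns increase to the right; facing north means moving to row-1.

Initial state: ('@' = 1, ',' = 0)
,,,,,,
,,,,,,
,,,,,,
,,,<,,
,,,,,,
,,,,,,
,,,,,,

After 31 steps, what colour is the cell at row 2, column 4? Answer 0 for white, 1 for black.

0) ,,,,,,
,,,,,,
,,,,,,
,,,<,,
,,,,,,
,,,,,,
,,,,,,
1) ,,,,,,
,,,,,,
,,,^,,
,,,@,,
,,,,,,
,,,,,,
,,,,,,
2) ,,,,,,
,,,,,,
,,,@>,
,,,@,,
,,,,,,
,,,,,,
,,,,,,
3) ,,,,,,
,,,,,,
,,,@@,
,,,@v,
,,,,,,
,,,,,,
,,,,,,
4) ,,,,,,
,,,,,,
,,,@@,
,,,<@,
,,,,,,
,,,,,,
,,,,,,
5) ,,,,,,
,,,,,,
,,,@@,
,,,,@,
,,,v,,
,,,,,,
,,,,,,
6) ,,,,,,
,,,,,,
,,,@@,
,,,,@,
,,<@,,
,,,,,,
,,,,,,
7) ,,,,,,
,,,,,,
,,,@@,
,,^,@,
,,@@,,
,,,,,,
,,,,,,
8) ,,,,,,
,,,,,,
,,,@@,
,,@>@,
,,@@,,
,,,,,,
,,,,,,
9) ,,,,,,
,,,,,,
,,,@@,
,,@@@,
,,@v,,
,,,,,,
,,,,,,
10) ,,,,,,
,,,,,,
,,,@@,
,,@@@,
,,@,>,
,,,,,,
,,,,,,
11) ,,,,,,
,,,,,,
,,,@@,
,,@@@,
,,@,@,
,,,,v,
,,,,,,
12) ,,,,,,
,,,,,,
,,,@@,
,,@@@,
,,@,@,
,,,<@,
,,,,,,
13) ,,,,,,
,,,,,,
,,,@@,
,,@@@,
,,@^@,
,,,@@,
,,,,,,
14) ,,,,,,
,,,,,,
,,,@@,
,,@@@,
,,@@>,
,,,@@,
,,,,,,
15) ,,,,,,
,,,,,,
,,,@@,
,,@@^,
,,@@,,
,,,@@,
,,,,,,
16) ,,,,,,
,,,,,,
,,,@@,
,,@<,,
,,@@,,
,,,@@,
,,,,,,
17) ,,,,,,
,,,,,,
,,,@@,
,,@,,,
,,@v,,
,,,@@,
,,,,,,
18) ,,,,,,
,,,,,,
,,,@@,
,,@,,,
,,@,>,
,,,@@,
,,,,,,
19) ,,,,,,
,,,,,,
,,,@@,
,,@,,,
,,@,@,
,,,@v,
,,,,,,
20) ,,,,,,
,,,,,,
,,,@@,
,,@,,,
,,@,@,
,,,@,>
,,,,,,
21) ,,,,,,
,,,,,,
,,,@@,
,,@,,,
,,@,@,
,,,@,@
,,,,,v
22) ,,,,,,
,,,,,,
,,,@@,
,,@,,,
,,@,@,
,,,@,@
,,,,<@
23) ,,,,,,
,,,,,,
,,,@@,
,,@,,,
,,@,@,
,,,@^@
,,,,@@
24) ,,,,,,
,,,,,,
,,,@@,
,,@,,,
,,@,@,
,,,@@>
,,,,@@
25) ,,,,,,
,,,,,,
,,,@@,
,,@,,,
,,@,@^
,,,@@,
,,,,@@
26) ,,,,,,
,,,,,,
,,,@@,
,,@,,,
>,@,@@
,,,@@,
,,,,@@
27) ,,,,,,
,,,,,,
,,,@@,
,,@,,,
@,@,@@
v,,@@,
,,,,@@
28) ,,,,,,
,,,,,,
,,,@@,
,,@,,,
@,@,@@
@,,@@<
,,,,@@
29) ,,,,,,
,,,,,,
,,,@@,
,,@,,,
@,@,@^
@,,@@@
,,,,@@
30) ,,,,,,
,,,,,,
,,,@@,
,,@,,,
@,@,<,
@,,@@@
,,,,@@
31) ,,,,,,
,,,,,,
,,,@@,
,,@,,,
@,@,,,
@,,@v@
,,,,@@

1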